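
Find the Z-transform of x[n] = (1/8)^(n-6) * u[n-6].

Time-shifting property: if X(z) = Z{x[n]}, then Z{x[n-d]} = z^(-d) * X(z)
X(z) = z/(z - 1/8) for x[n] = (1/8)^n * u[n]
Z{x[n-6]} = z^(-6) * z/(z - 1/8) = z^(-5)/(z - 1/8)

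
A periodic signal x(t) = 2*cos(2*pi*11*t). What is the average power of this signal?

Average power of A*cos(wt) is A^2/2.
P = 2^2 / 2 = 4/2 = 2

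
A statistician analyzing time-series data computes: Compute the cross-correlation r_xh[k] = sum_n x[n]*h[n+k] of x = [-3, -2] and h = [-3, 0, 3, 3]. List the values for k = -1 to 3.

Both sequences indexed from 0 and zero outside their support.
Lags with overlap: k = -1 to 3.
  r_xh[-1] = x[1]*h[0] = 6
  r_xh[0] = x[0]*h[0] + x[1]*h[1] = 9
  r_xh[1] = x[0]*h[1] + x[1]*h[2] = -6
  r_xh[2] = x[0]*h[2] + x[1]*h[3] = -15
  r_xh[3] = x[0]*h[3] = -9
r_xh = [6, 9, -6, -15, -9] (for k = -1, ..., 3)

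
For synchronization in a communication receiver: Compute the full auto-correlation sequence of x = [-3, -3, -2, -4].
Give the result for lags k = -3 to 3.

r_xx[k] = sum_m x[m]*x[m+k], indexed from 0, for k = -3 to 3:
  r_xx[-3] = x[3]*x[0] = 12
  r_xx[-2] = x[2]*x[0] + x[3]*x[1] = 18
  r_xx[-1] = x[1]*x[0] + x[2]*x[1] + x[3]*x[2] = 23
  r_xx[0] = x[0]*x[0] + x[1]*x[1] + x[2]*x[2] + x[3]*x[3] = 38
  r_xx[1] = x[0]*x[1] + x[1]*x[2] + x[2]*x[3] = 23
  r_xx[2] = x[0]*x[2] + x[1]*x[3] = 18
  r_xx[3] = x[0]*x[3] = 12
r_xx = [12, 18, 23, 38, 23, 18, 12]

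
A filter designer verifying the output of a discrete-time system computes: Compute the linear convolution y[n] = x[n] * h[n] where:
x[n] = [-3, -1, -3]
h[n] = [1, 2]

y[n] = sum_k x[k]*h[n-k]. Output length = len(x) + len(h) - 1 = 3 + 2 - 1 = 4.
y[0] = -3*1 = -3
y[1] = -1*1 + -3*2 = -7
y[2] = -3*1 + -1*2 = -5
y[3] = -3*2 = -6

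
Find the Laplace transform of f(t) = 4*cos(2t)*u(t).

Standard pair: cos(wt)*u(t) <-> s/(s^2+w^2)
With w = 2: L{4*cos(2t)*u(t)} = 4s/(s^2+4)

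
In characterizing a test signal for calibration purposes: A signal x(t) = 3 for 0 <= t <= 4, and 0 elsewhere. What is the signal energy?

Energy = integral of |x(t)|^2 dt over the signal duration
= 3^2 * 4 = 9 * 4 = 36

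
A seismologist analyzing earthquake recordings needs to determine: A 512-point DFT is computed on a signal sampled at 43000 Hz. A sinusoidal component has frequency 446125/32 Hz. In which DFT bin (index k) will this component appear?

DFT frequency resolution = f_s/N = 43000/512 = 5375/64 Hz
Bin index k = f_signal / resolution = 446125/32 / 5375/64 = 166
The signal frequency 446125/32 Hz falls in DFT bin k = 166.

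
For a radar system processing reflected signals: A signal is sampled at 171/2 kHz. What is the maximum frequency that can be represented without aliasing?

The maximum frequency that can be represented without aliasing
is the Nyquist frequency: f_max = f_s / 2 = 171/2 kHz / 2 = 171/4 kHz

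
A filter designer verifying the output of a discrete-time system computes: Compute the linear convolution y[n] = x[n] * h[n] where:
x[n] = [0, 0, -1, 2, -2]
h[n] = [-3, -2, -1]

y[n] = sum_k x[k]*h[n-k]. Output length = len(x) + len(h) - 1 = 5 + 3 - 1 = 7.
y[0] = 0*-3 = 0
y[1] = 0*-3 + 0*-2 = 0
y[2] = -1*-3 + 0*-2 + 0*-1 = 3
y[3] = 2*-3 + -1*-2 + 0*-1 = -4
y[4] = -2*-3 + 2*-2 + -1*-1 = 3
y[5] = -2*-2 + 2*-1 = 2
y[6] = -2*-1 = 2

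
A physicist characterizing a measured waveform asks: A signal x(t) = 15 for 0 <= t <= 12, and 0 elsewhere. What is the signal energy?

Energy = integral of |x(t)|^2 dt over the signal duration
= 15^2 * 12 = 225 * 12 = 2700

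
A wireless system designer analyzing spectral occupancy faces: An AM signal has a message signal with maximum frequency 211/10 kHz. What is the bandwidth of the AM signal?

In AM (double-sideband), the bandwidth is twice the message frequency.
BW = 2 * f_m = 2 * 211/10 kHz = 211/5 kHz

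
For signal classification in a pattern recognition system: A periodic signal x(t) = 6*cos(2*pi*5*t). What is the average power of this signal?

Average power of A*cos(wt) is A^2/2.
P = 6^2 / 2 = 36/2 = 18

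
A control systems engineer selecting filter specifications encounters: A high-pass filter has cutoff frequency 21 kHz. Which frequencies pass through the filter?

A high-pass filter passes all frequencies above the cutoff frequency 21 kHz and attenuates lower frequencies.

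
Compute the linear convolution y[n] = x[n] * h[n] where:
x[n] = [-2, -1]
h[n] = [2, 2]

y[n] = sum_k x[k]*h[n-k]. Output length = len(x) + len(h) - 1 = 2 + 2 - 1 = 3.
y[0] = -2*2 = -4
y[1] = -1*2 + -2*2 = -6
y[2] = -1*2 = -2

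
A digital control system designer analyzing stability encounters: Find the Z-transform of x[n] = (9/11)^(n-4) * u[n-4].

Time-shifting property: if X(z) = Z{x[n]}, then Z{x[n-d]} = z^(-d) * X(z)
X(z) = z/(z - 9/11) for x[n] = (9/11)^n * u[n]
Z{x[n-4]} = z^(-4) * z/(z - 9/11) = z^(-3)/(z - 9/11)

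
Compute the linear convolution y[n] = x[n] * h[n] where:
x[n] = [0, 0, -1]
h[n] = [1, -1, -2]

y[n] = sum_k x[k]*h[n-k]. Output length = len(x) + len(h) - 1 = 3 + 3 - 1 = 5.
y[0] = 0*1 = 0
y[1] = 0*1 + 0*-1 = 0
y[2] = -1*1 + 0*-1 + 0*-2 = -1
y[3] = -1*-1 + 0*-2 = 1
y[4] = -1*-2 = 2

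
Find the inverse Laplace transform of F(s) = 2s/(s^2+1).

Standard pair: s/(s^2+w^2) <-> cos(wt)*u(t)
With k=2, w=1: f(t) = 2*cos(t)*u(t)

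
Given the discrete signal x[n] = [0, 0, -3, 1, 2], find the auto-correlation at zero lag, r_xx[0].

The auto-correlation at zero lag r_xx[0] equals the signal energy.
r_xx[0] = sum of x[n]^2 = 0^2 + 0^2 + (-3)^2 + 1^2 + 2^2
= 0 + 0 + 9 + 1 + 4 = 14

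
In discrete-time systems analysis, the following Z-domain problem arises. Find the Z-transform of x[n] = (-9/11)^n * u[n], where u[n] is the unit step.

The Z-transform of a^n * u[n] is z/(z-a) for |z| > |a|.
Here a = -9/11, so X(z) = z/(z - (-9/11)) = 11z/(11z + 9)
ROC: |z| > 9/11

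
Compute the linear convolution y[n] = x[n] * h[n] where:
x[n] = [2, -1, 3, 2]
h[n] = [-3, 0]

y[n] = sum_k x[k]*h[n-k]. Output length = len(x) + len(h) - 1 = 4 + 2 - 1 = 5.
y[0] = 2*-3 = -6
y[1] = -1*-3 + 2*0 = 3
y[2] = 3*-3 + -1*0 = -9
y[3] = 2*-3 + 3*0 = -6
y[4] = 2*0 = 0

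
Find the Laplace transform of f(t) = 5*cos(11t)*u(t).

Standard pair: cos(wt)*u(t) <-> s/(s^2+w^2)
With w = 11: L{5*cos(11t)*u(t)} = 5s/(s^2+121)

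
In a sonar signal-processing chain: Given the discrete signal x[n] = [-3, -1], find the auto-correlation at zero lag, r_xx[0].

The auto-correlation at zero lag r_xx[0] equals the signal energy.
r_xx[0] = sum of x[n]^2 = (-3)^2 + (-1)^2
= 9 + 1 = 10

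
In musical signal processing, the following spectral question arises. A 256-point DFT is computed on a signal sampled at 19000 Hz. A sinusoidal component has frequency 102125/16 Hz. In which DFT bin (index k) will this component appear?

DFT frequency resolution = f_s/N = 19000/256 = 2375/32 Hz
Bin index k = f_signal / resolution = 102125/16 / 2375/32 = 86
The signal frequency 102125/16 Hz falls in DFT bin k = 86.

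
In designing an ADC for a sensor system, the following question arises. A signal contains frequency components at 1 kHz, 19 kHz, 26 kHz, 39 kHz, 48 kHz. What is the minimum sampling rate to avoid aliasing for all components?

The highest frequency component is f_max = 48 kHz.
Nyquist rate = 2 * f_max = 2 * 48 kHz = 96 kHz.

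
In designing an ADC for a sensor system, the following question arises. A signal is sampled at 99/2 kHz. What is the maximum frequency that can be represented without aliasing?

The maximum frequency that can be represented without aliasing
is the Nyquist frequency: f_max = f_s / 2 = 99/2 kHz / 2 = 99/4 kHz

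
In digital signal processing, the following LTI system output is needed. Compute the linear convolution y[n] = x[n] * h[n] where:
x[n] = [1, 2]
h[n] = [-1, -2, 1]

y[n] = sum_k x[k]*h[n-k]. Output length = len(x) + len(h) - 1 = 2 + 3 - 1 = 4.
y[0] = 1*-1 = -1
y[1] = 2*-1 + 1*-2 = -4
y[2] = 2*-2 + 1*1 = -3
y[3] = 2*1 = 2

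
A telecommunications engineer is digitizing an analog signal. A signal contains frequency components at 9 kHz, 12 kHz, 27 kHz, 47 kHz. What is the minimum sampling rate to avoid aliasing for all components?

The highest frequency component is f_max = 47 kHz.
Nyquist rate = 2 * f_max = 2 * 47 kHz = 94 kHz.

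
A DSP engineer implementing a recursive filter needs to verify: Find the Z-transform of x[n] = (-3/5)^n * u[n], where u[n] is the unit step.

The Z-transform of a^n * u[n] is z/(z-a) for |z| > |a|.
Here a = -3/5, so X(z) = z/(z - (-3/5)) = 5z/(5z + 3)
ROC: |z| > 3/5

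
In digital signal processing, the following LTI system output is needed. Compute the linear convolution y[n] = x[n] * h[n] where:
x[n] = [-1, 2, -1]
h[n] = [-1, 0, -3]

y[n] = sum_k x[k]*h[n-k]. Output length = len(x) + len(h) - 1 = 3 + 3 - 1 = 5.
y[0] = -1*-1 = 1
y[1] = 2*-1 + -1*0 = -2
y[2] = -1*-1 + 2*0 + -1*-3 = 4
y[3] = -1*0 + 2*-3 = -6
y[4] = -1*-3 = 3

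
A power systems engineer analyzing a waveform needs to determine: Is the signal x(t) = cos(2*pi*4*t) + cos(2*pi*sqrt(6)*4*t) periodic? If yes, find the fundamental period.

f1 = 4 Hz, f2 = 4*sqrt(6) Hz
Ratio f2/f1 = sqrt(6), which is irrational.
Since the frequency ratio is irrational, no common period exists.
The signal is not periodic.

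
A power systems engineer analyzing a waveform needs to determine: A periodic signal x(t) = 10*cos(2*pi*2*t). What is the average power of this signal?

Average power of A*cos(wt) is A^2/2.
P = 10^2 / 2 = 100/2 = 50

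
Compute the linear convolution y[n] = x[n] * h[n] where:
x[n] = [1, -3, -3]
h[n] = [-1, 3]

y[n] = sum_k x[k]*h[n-k]. Output length = len(x) + len(h) - 1 = 3 + 2 - 1 = 4.
y[0] = 1*-1 = -1
y[1] = -3*-1 + 1*3 = 6
y[2] = -3*-1 + -3*3 = -6
y[3] = -3*3 = -9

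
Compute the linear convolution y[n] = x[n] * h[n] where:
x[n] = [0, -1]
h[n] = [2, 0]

y[n] = sum_k x[k]*h[n-k]. Output length = len(x) + len(h) - 1 = 2 + 2 - 1 = 3.
y[0] = 0*2 = 0
y[1] = -1*2 + 0*0 = -2
y[2] = -1*0 = 0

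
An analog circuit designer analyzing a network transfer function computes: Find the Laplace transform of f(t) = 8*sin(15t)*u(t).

Standard pair: sin(wt)*u(t) <-> w/(s^2+w^2)
With w = 15: L{8*sin(15t)*u(t)} = 120/(s^2+225)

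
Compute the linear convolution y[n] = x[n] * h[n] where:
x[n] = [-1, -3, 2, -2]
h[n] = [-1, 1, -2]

y[n] = sum_k x[k]*h[n-k]. Output length = len(x) + len(h) - 1 = 4 + 3 - 1 = 6.
y[0] = -1*-1 = 1
y[1] = -3*-1 + -1*1 = 2
y[2] = 2*-1 + -3*1 + -1*-2 = -3
y[3] = -2*-1 + 2*1 + -3*-2 = 10
y[4] = -2*1 + 2*-2 = -6
y[5] = -2*-2 = 4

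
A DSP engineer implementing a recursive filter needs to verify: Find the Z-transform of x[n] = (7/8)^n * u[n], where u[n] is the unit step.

The Z-transform of a^n * u[n] is z/(z-a) for |z| > |a|.
Here a = 7/8, so X(z) = z/(z - (7/8)) = 8z/(8z - 7)
ROC: |z| > 7/8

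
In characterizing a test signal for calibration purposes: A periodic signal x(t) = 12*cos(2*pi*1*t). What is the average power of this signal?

Average power of A*cos(wt) is A^2/2.
P = 12^2 / 2 = 144/2 = 72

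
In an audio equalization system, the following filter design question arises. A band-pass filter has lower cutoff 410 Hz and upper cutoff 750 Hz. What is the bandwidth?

Bandwidth = f_high - f_low
= 750 Hz - 410 Hz = 340 Hz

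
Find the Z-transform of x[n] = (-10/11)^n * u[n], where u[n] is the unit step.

The Z-transform of a^n * u[n] is z/(z-a) for |z| > |a|.
Here a = -10/11, so X(z) = z/(z - (-10/11)) = 11z/(11z + 10)
ROC: |z| > 10/11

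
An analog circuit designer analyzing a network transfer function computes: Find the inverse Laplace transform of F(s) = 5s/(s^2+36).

Standard pair: s/(s^2+w^2) <-> cos(wt)*u(t)
With k=5, w=6: f(t) = 5*cos(6t)*u(t)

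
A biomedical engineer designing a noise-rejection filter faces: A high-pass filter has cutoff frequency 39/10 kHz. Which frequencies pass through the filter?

A high-pass filter passes all frequencies above the cutoff frequency 39/10 kHz and attenuates lower frequencies.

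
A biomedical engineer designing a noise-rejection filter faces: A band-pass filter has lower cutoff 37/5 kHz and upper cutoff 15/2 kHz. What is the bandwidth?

Bandwidth = f_high - f_low
= 15/2 kHz - 37/5 kHz = 1/10 kHz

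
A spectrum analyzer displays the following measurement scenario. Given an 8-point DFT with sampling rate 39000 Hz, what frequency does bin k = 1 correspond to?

The frequency of DFT bin k is: f_k = k * f_s / N
f_1 = 1 * 39000 / 8 = 4875 Hz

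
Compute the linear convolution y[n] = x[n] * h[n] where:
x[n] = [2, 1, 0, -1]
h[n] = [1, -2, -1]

y[n] = sum_k x[k]*h[n-k]. Output length = len(x) + len(h) - 1 = 4 + 3 - 1 = 6.
y[0] = 2*1 = 2
y[1] = 1*1 + 2*-2 = -3
y[2] = 0*1 + 1*-2 + 2*-1 = -4
y[3] = -1*1 + 0*-2 + 1*-1 = -2
y[4] = -1*-2 + 0*-1 = 2
y[5] = -1*-1 = 1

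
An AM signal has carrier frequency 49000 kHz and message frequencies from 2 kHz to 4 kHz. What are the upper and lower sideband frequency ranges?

Upper sideband (USB) = fc + [fm_low, fm_high] = 49000 + [2, 4] = [49002, 49004] kHz
Lower sideband (LSB) = fc - [fm_high, fm_low] = 49000 - [4, 2] = [48996, 48998] kHz
Total occupied spectrum: 48996 kHz to 49004 kHz (plus carrier at 49000 kHz)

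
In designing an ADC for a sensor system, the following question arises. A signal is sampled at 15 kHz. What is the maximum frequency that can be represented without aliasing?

The maximum frequency that can be represented without aliasing
is the Nyquist frequency: f_max = f_s / 2 = 15 kHz / 2 = 15/2 kHz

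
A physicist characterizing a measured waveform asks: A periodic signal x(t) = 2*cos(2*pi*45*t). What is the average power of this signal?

Average power of A*cos(wt) is A^2/2.
P = 2^2 / 2 = 4/2 = 2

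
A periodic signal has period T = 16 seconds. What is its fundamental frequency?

The fundamental frequency is the reciprocal of the period.
f = 1/T = 1/(16) = 1/16 Hz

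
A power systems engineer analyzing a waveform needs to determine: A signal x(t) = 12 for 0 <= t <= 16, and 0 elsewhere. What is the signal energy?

Energy = integral of |x(t)|^2 dt over the signal duration
= 12^2 * 16 = 144 * 16 = 2304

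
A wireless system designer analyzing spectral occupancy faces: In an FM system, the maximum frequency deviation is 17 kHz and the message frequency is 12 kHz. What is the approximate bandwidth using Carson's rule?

Carson's rule: BW = 2*(delta_f + f_m)
= 2*(17 + 12) kHz = 58 kHz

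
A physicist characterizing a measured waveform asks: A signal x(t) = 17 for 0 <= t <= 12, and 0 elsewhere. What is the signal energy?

Energy = integral of |x(t)|^2 dt over the signal duration
= 17^2 * 12 = 289 * 12 = 3468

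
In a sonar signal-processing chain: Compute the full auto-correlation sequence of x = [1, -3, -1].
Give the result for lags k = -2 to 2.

r_xx[k] = sum_m x[m]*x[m+k], indexed from 0, for k = -2 to 2:
  r_xx[-2] = x[2]*x[0] = -1
  r_xx[-1] = x[1]*x[0] + x[2]*x[1] = 0
  r_xx[0] = x[0]*x[0] + x[1]*x[1] + x[2]*x[2] = 11
  r_xx[1] = x[0]*x[1] + x[1]*x[2] = 0
  r_xx[2] = x[0]*x[2] = -1
r_xx = [-1, 0, 11, 0, -1]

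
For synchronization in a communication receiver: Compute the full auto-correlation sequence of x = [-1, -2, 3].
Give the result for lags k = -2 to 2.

r_xx[k] = sum_m x[m]*x[m+k], indexed from 0, for k = -2 to 2:
  r_xx[-2] = x[2]*x[0] = -3
  r_xx[-1] = x[1]*x[0] + x[2]*x[1] = -4
  r_xx[0] = x[0]*x[0] + x[1]*x[1] + x[2]*x[2] = 14
  r_xx[1] = x[0]*x[1] + x[1]*x[2] = -4
  r_xx[2] = x[0]*x[2] = -3
r_xx = [-3, -4, 14, -4, -3]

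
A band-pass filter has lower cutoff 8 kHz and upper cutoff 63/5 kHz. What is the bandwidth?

Bandwidth = f_high - f_low
= 63/5 kHz - 8 kHz = 23/5 kHz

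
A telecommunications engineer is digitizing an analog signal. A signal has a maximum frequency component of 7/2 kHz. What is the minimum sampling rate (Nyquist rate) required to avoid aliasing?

By the Nyquist-Shannon sampling theorem,
the minimum sampling rate (Nyquist rate) must be at least 2 * f_max.
Nyquist rate = 2 * 7/2 kHz = 7 kHz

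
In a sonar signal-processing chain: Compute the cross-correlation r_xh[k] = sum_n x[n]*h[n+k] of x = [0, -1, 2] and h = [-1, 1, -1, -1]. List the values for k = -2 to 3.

Both sequences indexed from 0 and zero outside their support.
Lags with overlap: k = -2 to 3.
  r_xh[-2] = x[2]*h[0] = -2
  r_xh[-1] = x[1]*h[0] + x[2]*h[1] = 3
  r_xh[0] = x[0]*h[0] + x[1]*h[1] + x[2]*h[2] = -3
  r_xh[1] = x[0]*h[1] + x[1]*h[2] + x[2]*h[3] = -1
  r_xh[2] = x[0]*h[2] + x[1]*h[3] = 1
  r_xh[3] = x[0]*h[3] = 0
r_xh = [-2, 3, -3, -1, 1, 0] (for k = -2, ..., 3)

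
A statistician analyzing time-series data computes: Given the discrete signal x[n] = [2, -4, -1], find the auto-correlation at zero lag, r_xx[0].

The auto-correlation at zero lag r_xx[0] equals the signal energy.
r_xx[0] = sum of x[n]^2 = 2^2 + (-4)^2 + (-1)^2
= 4 + 16 + 1 = 21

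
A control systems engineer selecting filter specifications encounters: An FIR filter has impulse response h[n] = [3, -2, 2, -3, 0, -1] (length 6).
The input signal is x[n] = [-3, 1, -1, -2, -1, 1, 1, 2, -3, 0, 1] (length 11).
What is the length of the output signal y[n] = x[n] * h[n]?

For linear convolution, the output length is:
len(y) = len(x) + len(h) - 1 = 11 + 6 - 1 = 16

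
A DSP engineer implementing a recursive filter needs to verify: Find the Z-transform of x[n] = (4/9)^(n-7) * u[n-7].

Time-shifting property: if X(z) = Z{x[n]}, then Z{x[n-d]} = z^(-d) * X(z)
X(z) = z/(z - 4/9) for x[n] = (4/9)^n * u[n]
Z{x[n-7]} = z^(-7) * z/(z - 4/9) = z^(-6)/(z - 4/9)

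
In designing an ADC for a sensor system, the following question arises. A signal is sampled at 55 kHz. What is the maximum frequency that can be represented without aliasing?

The maximum frequency that can be represented without aliasing
is the Nyquist frequency: f_max = f_s / 2 = 55 kHz / 2 = 55/2 kHz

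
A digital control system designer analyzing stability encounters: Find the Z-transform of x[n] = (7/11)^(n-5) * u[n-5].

Time-shifting property: if X(z) = Z{x[n]}, then Z{x[n-d]} = z^(-d) * X(z)
X(z) = z/(z - 7/11) for x[n] = (7/11)^n * u[n]
Z{x[n-5]} = z^(-5) * z/(z - 7/11) = z^(-4)/(z - 7/11)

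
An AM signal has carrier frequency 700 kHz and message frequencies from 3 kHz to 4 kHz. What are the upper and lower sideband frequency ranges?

Upper sideband (USB) = fc + [fm_low, fm_high] = 700 + [3, 4] = [703, 704] kHz
Lower sideband (LSB) = fc - [fm_high, fm_low] = 700 - [4, 3] = [696, 697] kHz
Total occupied spectrum: 696 kHz to 704 kHz (plus carrier at 700 kHz)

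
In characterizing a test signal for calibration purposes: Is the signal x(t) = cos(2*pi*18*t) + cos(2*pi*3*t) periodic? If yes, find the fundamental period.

f1 = 18 Hz, f2 = 3 Hz
Period T1 = 1/18, T2 = 1/3
Ratio T1/T2 = 3/18, which is rational.
The signal is periodic with fundamental period T = 1/GCD(18,3) = 1/3 s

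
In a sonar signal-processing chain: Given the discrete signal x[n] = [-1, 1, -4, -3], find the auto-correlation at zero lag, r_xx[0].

The auto-correlation at zero lag r_xx[0] equals the signal energy.
r_xx[0] = sum of x[n]^2 = (-1)^2 + 1^2 + (-4)^2 + (-3)^2
= 1 + 1 + 16 + 9 = 27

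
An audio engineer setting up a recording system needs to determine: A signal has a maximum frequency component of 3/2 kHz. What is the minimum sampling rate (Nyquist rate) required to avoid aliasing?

By the Nyquist-Shannon sampling theorem,
the minimum sampling rate (Nyquist rate) must be at least 2 * f_max.
Nyquist rate = 2 * 3/2 kHz = 3 kHz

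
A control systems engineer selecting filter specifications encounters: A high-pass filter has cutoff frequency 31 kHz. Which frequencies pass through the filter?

A high-pass filter passes all frequencies above the cutoff frequency 31 kHz and attenuates lower frequencies.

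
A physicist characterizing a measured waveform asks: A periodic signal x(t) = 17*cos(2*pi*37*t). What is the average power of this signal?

Average power of A*cos(wt) is A^2/2.
P = 17^2 / 2 = 289/2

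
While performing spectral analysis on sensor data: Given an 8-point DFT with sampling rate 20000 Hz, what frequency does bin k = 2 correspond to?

The frequency of DFT bin k is: f_k = k * f_s / N
f_2 = 2 * 20000 / 8 = 5000 Hz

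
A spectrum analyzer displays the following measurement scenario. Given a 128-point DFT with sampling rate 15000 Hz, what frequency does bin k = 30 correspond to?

The frequency of DFT bin k is: f_k = k * f_s / N
f_30 = 30 * 15000 / 128 = 28125/8 Hz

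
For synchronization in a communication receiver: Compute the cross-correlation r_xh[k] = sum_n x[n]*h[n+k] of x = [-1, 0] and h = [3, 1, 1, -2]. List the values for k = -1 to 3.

Both sequences indexed from 0 and zero outside their support.
Lags with overlap: k = -1 to 3.
  r_xh[-1] = x[1]*h[0] = 0
  r_xh[0] = x[0]*h[0] + x[1]*h[1] = -3
  r_xh[1] = x[0]*h[1] + x[1]*h[2] = -1
  r_xh[2] = x[0]*h[2] + x[1]*h[3] = -1
  r_xh[3] = x[0]*h[3] = 2
r_xh = [0, -3, -1, -1, 2] (for k = -1, ..., 3)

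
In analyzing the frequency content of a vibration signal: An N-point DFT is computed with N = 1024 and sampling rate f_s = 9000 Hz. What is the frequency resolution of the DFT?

DFT frequency resolution = f_s / N
= 9000 / 1024 = 1125/128 Hz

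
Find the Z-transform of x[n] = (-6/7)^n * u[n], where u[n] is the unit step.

The Z-transform of a^n * u[n] is z/(z-a) for |z| > |a|.
Here a = -6/7, so X(z) = z/(z - (-6/7)) = 7z/(7z + 6)
ROC: |z| > 6/7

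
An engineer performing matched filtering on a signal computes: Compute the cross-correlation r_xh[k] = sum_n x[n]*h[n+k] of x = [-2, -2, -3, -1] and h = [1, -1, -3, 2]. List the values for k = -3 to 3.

Both sequences indexed from 0 and zero outside their support.
Lags with overlap: k = -3 to 3.
  r_xh[-3] = x[3]*h[0] = -1
  r_xh[-2] = x[2]*h[0] + x[3]*h[1] = -2
  r_xh[-1] = x[1]*h[0] + x[2]*h[1] + x[3]*h[2] = 4
  r_xh[0] = x[0]*h[0] + x[1]*h[1] + x[2]*h[2] + x[3]*h[3] = 7
  r_xh[1] = x[0]*h[1] + x[1]*h[2] + x[2]*h[3] = 2
  r_xh[2] = x[0]*h[2] + x[1]*h[3] = 2
  r_xh[3] = x[0]*h[3] = -4
r_xh = [-1, -2, 4, 7, 2, 2, -4] (for k = -3, ..., 3)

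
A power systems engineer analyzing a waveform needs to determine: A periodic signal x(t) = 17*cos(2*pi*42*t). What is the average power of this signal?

Average power of A*cos(wt) is A^2/2.
P = 17^2 / 2 = 289/2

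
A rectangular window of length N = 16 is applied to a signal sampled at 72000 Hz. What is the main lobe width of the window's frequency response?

For a rectangular window of length N,
the main lobe width in frequency is 2*f_s/N.
= 2*72000/16 = 9000 Hz
This determines the minimum frequency separation for resolving two sinusoids.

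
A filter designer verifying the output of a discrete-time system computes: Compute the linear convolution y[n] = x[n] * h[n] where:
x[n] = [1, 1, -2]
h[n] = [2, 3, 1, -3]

y[n] = sum_k x[k]*h[n-k]. Output length = len(x) + len(h) - 1 = 3 + 4 - 1 = 6.
y[0] = 1*2 = 2
y[1] = 1*2 + 1*3 = 5
y[2] = -2*2 + 1*3 + 1*1 = 0
y[3] = -2*3 + 1*1 + 1*-3 = -8
y[4] = -2*1 + 1*-3 = -5
y[5] = -2*-3 = 6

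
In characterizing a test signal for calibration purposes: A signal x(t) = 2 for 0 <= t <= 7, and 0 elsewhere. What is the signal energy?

Energy = integral of |x(t)|^2 dt over the signal duration
= 2^2 * 7 = 4 * 7 = 28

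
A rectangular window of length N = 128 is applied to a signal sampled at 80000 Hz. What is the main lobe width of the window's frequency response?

For a rectangular window of length N,
the main lobe width in frequency is 2*f_s/N.
= 2*80000/128 = 1250 Hz
This determines the minimum frequency separation for resolving two sinusoids.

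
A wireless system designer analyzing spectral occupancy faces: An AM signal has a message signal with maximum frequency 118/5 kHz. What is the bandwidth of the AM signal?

In AM (double-sideband), the bandwidth is twice the message frequency.
BW = 2 * f_m = 2 * 118/5 kHz = 236/5 kHz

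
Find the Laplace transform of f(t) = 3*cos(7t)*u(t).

Standard pair: cos(wt)*u(t) <-> s/(s^2+w^2)
With w = 7: L{3*cos(7t)*u(t)} = 3s/(s^2+49)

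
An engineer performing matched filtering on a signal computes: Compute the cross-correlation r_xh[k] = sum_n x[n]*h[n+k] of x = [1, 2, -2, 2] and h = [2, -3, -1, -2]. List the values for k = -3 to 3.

Both sequences indexed from 0 and zero outside their support.
Lags with overlap: k = -3 to 3.
  r_xh[-3] = x[3]*h[0] = 4
  r_xh[-2] = x[2]*h[0] + x[3]*h[1] = -10
  r_xh[-1] = x[1]*h[0] + x[2]*h[1] + x[3]*h[2] = 8
  r_xh[0] = x[0]*h[0] + x[1]*h[1] + x[2]*h[2] + x[3]*h[3] = -6
  r_xh[1] = x[0]*h[1] + x[1]*h[2] + x[2]*h[3] = -1
  r_xh[2] = x[0]*h[2] + x[1]*h[3] = -5
  r_xh[3] = x[0]*h[3] = -2
r_xh = [4, -10, 8, -6, -1, -5, -2] (for k = -3, ..., 3)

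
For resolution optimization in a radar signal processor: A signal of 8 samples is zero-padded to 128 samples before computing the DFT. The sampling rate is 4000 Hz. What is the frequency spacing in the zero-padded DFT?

Original DFT: N = 8, resolution = f_s/N = 4000/8 = 500 Hz
Zero-padded DFT: N = 128, resolution = f_s/N = 4000/128 = 125/4 Hz
Zero-padding interpolates the spectrum (finer frequency grid)
but does NOT improve the true spectral resolution (ability to resolve close frequencies).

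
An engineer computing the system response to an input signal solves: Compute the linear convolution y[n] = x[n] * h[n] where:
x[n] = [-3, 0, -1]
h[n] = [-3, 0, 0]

y[n] = sum_k x[k]*h[n-k]. Output length = len(x) + len(h) - 1 = 3 + 3 - 1 = 5.
y[0] = -3*-3 = 9
y[1] = 0*-3 + -3*0 = 0
y[2] = -1*-3 + 0*0 + -3*0 = 3
y[3] = -1*0 + 0*0 = 0
y[4] = -1*0 = 0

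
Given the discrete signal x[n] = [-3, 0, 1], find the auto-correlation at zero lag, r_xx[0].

The auto-correlation at zero lag r_xx[0] equals the signal energy.
r_xx[0] = sum of x[n]^2 = (-3)^2 + 0^2 + 1^2
= 9 + 0 + 1 = 10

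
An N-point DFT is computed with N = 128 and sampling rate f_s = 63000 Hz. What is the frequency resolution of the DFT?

DFT frequency resolution = f_s / N
= 63000 / 128 = 7875/16 Hz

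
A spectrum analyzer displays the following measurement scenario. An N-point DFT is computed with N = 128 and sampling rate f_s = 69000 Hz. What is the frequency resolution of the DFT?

DFT frequency resolution = f_s / N
= 69000 / 128 = 8625/16 Hz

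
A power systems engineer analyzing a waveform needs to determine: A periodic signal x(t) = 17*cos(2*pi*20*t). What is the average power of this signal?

Average power of A*cos(wt) is A^2/2.
P = 17^2 / 2 = 289/2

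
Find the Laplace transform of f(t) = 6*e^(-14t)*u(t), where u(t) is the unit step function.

Standard Laplace transform pair:
e^(-at)*u(t) <-> 1/(s+a)
With a = 14: L{6*e^(-14t)*u(t)} = 6/(s+14), ROC: Re(s) > -14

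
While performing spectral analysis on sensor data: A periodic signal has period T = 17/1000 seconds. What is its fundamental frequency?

The fundamental frequency is the reciprocal of the period.
f = 1/T = 1/(17/1000) = 1000/17 Hz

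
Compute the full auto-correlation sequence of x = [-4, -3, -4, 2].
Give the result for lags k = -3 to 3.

r_xx[k] = sum_m x[m]*x[m+k], indexed from 0, for k = -3 to 3:
  r_xx[-3] = x[3]*x[0] = -8
  r_xx[-2] = x[2]*x[0] + x[3]*x[1] = 10
  r_xx[-1] = x[1]*x[0] + x[2]*x[1] + x[3]*x[2] = 16
  r_xx[0] = x[0]*x[0] + x[1]*x[1] + x[2]*x[2] + x[3]*x[3] = 45
  r_xx[1] = x[0]*x[1] + x[1]*x[2] + x[2]*x[3] = 16
  r_xx[2] = x[0]*x[2] + x[1]*x[3] = 10
  r_xx[3] = x[0]*x[3] = -8
r_xx = [-8, 10, 16, 45, 16, 10, -8]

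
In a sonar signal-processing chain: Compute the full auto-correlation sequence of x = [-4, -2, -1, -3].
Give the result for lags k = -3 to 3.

r_xx[k] = sum_m x[m]*x[m+k], indexed from 0, for k = -3 to 3:
  r_xx[-3] = x[3]*x[0] = 12
  r_xx[-2] = x[2]*x[0] + x[3]*x[1] = 10
  r_xx[-1] = x[1]*x[0] + x[2]*x[1] + x[3]*x[2] = 13
  r_xx[0] = x[0]*x[0] + x[1]*x[1] + x[2]*x[2] + x[3]*x[3] = 30
  r_xx[1] = x[0]*x[1] + x[1]*x[2] + x[2]*x[3] = 13
  r_xx[2] = x[0]*x[2] + x[1]*x[3] = 10
  r_xx[3] = x[0]*x[3] = 12
r_xx = [12, 10, 13, 30, 13, 10, 12]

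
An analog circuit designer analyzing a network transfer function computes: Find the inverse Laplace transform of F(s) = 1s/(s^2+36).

Standard pair: s/(s^2+w^2) <-> cos(wt)*u(t)
With k=1, w=6: f(t) = cos(6t)*u(t)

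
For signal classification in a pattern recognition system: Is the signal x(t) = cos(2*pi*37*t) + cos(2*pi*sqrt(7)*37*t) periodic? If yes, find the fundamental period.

f1 = 37 Hz, f2 = 37*sqrt(7) Hz
Ratio f2/f1 = sqrt(7), which is irrational.
Since the frequency ratio is irrational, no common period exists.
The signal is not periodic.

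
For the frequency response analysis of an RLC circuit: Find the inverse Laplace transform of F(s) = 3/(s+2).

Standard pair: k/(s+a) <-> k*e^(-at)*u(t)
With k=3, a=2: f(t) = 3*e^(-2t)*u(t)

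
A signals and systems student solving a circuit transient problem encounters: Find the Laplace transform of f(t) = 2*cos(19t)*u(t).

Standard pair: cos(wt)*u(t) <-> s/(s^2+w^2)
With w = 19: L{2*cos(19t)*u(t)} = 2s/(s^2+361)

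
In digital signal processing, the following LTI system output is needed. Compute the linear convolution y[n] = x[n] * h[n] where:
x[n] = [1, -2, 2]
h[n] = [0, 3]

y[n] = sum_k x[k]*h[n-k]. Output length = len(x) + len(h) - 1 = 3 + 2 - 1 = 4.
y[0] = 1*0 = 0
y[1] = -2*0 + 1*3 = 3
y[2] = 2*0 + -2*3 = -6
y[3] = 2*3 = 6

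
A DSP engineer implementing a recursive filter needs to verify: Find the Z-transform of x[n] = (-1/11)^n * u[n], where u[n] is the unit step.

The Z-transform of a^n * u[n] is z/(z-a) for |z| > |a|.
Here a = -1/11, so X(z) = z/(z - (-1/11)) = 11z/(11z + 1)
ROC: |z| > 1/11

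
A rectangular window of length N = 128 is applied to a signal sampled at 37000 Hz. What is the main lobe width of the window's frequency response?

For a rectangular window of length N,
the main lobe width in frequency is 2*f_s/N.
= 2*37000/128 = 4625/8 Hz
This determines the minimum frequency separation for resolving two sinusoids.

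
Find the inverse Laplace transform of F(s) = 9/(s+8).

Standard pair: k/(s+a) <-> k*e^(-at)*u(t)
With k=9, a=8: f(t) = 9*e^(-8t)*u(t)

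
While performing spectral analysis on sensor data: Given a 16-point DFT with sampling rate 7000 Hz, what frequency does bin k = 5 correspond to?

The frequency of DFT bin k is: f_k = k * f_s / N
f_5 = 5 * 7000 / 16 = 4375/2 Hz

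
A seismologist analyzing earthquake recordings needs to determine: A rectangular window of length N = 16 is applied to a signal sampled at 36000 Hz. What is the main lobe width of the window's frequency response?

For a rectangular window of length N,
the main lobe width in frequency is 2*f_s/N.
= 2*36000/16 = 4500 Hz
This determines the minimum frequency separation for resolving two sinusoids.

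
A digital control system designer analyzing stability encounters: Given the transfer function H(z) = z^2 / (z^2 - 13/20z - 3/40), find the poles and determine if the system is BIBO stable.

Poles are roots of the denominator: z^2 - 13/20z - 3/40 = 0.
Quadratic formula: z = [-(-13/20) +/- sqrt((-13/20)^2 - 4*(-3/40))] / 2
Discriminant = 169/400 + 3/10 = 289/400; sqrt = 17/20.
z = (13/20 +/- 17/20) / 2 => z = 3/4 or z = -1/10.
|p1| = 3/4, |p2| = 1/10.
For BIBO stability, all poles must lie inside the unit circle (|p| < 1).
System is STABLE since both |p| < 1.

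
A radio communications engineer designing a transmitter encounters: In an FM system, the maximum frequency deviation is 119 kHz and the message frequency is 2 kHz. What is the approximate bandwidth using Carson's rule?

Carson's rule: BW = 2*(delta_f + f_m)
= 2*(119 + 2) kHz = 242 kHz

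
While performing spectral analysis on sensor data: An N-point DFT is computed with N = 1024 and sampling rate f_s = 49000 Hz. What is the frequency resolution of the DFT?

DFT frequency resolution = f_s / N
= 49000 / 1024 = 6125/128 Hz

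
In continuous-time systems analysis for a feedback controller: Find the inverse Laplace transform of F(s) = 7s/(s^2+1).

Standard pair: s/(s^2+w^2) <-> cos(wt)*u(t)
With k=7, w=1: f(t) = 7*cos(t)*u(t)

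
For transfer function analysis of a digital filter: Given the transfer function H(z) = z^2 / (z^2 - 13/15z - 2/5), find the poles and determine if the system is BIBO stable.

Poles are roots of the denominator: z^2 - 13/15z - 2/5 = 0.
Quadratic formula: z = [-(-13/15) +/- sqrt((-13/15)^2 - 4*(-2/5))] / 2
Discriminant = 169/225 + 8/5 = 529/225; sqrt = 23/15.
z = (13/15 +/- 23/15) / 2 => z = 6/5 or z = -1/3.
|p1| = 6/5, |p2| = 1/3.
For BIBO stability, all poles must lie inside the unit circle (|p| < 1).
System is UNSTABLE since at least one |p| >= 1.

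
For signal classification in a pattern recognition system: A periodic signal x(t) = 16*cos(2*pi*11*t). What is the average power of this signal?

Average power of A*cos(wt) is A^2/2.
P = 16^2 / 2 = 256/2 = 128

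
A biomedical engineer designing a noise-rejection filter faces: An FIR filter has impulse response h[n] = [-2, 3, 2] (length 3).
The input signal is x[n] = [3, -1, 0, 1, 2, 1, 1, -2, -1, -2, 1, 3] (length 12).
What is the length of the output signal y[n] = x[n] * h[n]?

For linear convolution, the output length is:
len(y) = len(x) + len(h) - 1 = 12 + 3 - 1 = 14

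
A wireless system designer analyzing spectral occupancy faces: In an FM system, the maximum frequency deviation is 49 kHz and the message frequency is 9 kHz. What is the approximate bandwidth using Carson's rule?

Carson's rule: BW = 2*(delta_f + f_m)
= 2*(49 + 9) kHz = 116 kHz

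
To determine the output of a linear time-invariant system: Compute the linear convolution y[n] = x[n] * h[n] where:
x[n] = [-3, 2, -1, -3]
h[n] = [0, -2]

y[n] = sum_k x[k]*h[n-k]. Output length = len(x) + len(h) - 1 = 4 + 2 - 1 = 5.
y[0] = -3*0 = 0
y[1] = 2*0 + -3*-2 = 6
y[2] = -1*0 + 2*-2 = -4
y[3] = -3*0 + -1*-2 = 2
y[4] = -3*-2 = 6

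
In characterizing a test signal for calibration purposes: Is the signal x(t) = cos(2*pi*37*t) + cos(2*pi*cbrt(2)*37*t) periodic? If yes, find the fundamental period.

f1 = 37 Hz, f2 = 37*cbrt(2) Hz
Ratio f2/f1 = cbrt(2), which is irrational.
Since the frequency ratio is irrational, no common period exists.
The signal is not periodic.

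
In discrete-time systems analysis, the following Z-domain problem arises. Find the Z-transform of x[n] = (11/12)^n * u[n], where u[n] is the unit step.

The Z-transform of a^n * u[n] is z/(z-a) for |z| > |a|.
Here a = 11/12, so X(z) = z/(z - (11/12)) = 12z/(12z - 11)
ROC: |z| > 11/12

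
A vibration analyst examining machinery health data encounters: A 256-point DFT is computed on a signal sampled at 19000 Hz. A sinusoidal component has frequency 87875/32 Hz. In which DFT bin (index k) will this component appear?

DFT frequency resolution = f_s/N = 19000/256 = 2375/32 Hz
Bin index k = f_signal / resolution = 87875/32 / 2375/32 = 37
The signal frequency 87875/32 Hz falls in DFT bin k = 37.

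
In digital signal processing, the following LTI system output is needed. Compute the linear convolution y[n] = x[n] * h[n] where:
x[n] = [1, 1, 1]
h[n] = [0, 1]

y[n] = sum_k x[k]*h[n-k]. Output length = len(x) + len(h) - 1 = 3 + 2 - 1 = 4.
y[0] = 1*0 = 0
y[1] = 1*0 + 1*1 = 1
y[2] = 1*0 + 1*1 = 1
y[3] = 1*1 = 1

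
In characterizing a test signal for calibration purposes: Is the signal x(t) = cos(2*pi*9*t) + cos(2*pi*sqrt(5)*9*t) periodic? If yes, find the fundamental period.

f1 = 9 Hz, f2 = 9*sqrt(5) Hz
Ratio f2/f1 = sqrt(5), which is irrational.
Since the frequency ratio is irrational, no common period exists.
The signal is not periodic.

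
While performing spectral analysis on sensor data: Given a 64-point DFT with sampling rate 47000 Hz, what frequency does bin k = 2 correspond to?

The frequency of DFT bin k is: f_k = k * f_s / N
f_2 = 2 * 47000 / 64 = 5875/4 Hz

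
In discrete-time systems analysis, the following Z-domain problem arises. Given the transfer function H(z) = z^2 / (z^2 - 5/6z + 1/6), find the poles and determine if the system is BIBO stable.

Poles are roots of the denominator: z^2 - 5/6z + 1/6 = 0.
Quadratic formula: z = [-(-5/6) +/- sqrt((-5/6)^2 - 4*(1/6))] / 2
Discriminant = 25/36 - 2/3 = 1/36; sqrt = 1/6.
z = (5/6 +/- 1/6) / 2 => z = 1/2 or z = 1/3.
|p1| = 1/3, |p2| = 1/2.
For BIBO stability, all poles must lie inside the unit circle (|p| < 1).
System is STABLE since both |p| < 1.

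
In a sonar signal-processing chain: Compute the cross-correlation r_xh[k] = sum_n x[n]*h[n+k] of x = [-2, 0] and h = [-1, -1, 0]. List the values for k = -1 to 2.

Both sequences indexed from 0 and zero outside their support.
Lags with overlap: k = -1 to 2.
  r_xh[-1] = x[1]*h[0] = 0
  r_xh[0] = x[0]*h[0] + x[1]*h[1] = 2
  r_xh[1] = x[0]*h[1] + x[1]*h[2] = 2
  r_xh[2] = x[0]*h[2] = 0
r_xh = [0, 2, 2, 0] (for k = -1, ..., 2)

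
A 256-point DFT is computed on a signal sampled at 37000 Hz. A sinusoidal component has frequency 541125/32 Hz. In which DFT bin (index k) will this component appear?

DFT frequency resolution = f_s/N = 37000/256 = 4625/32 Hz
Bin index k = f_signal / resolution = 541125/32 / 4625/32 = 117
The signal frequency 541125/32 Hz falls in DFT bin k = 117.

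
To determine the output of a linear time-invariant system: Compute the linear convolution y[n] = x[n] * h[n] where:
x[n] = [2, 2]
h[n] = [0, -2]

y[n] = sum_k x[k]*h[n-k]. Output length = len(x) + len(h) - 1 = 2 + 2 - 1 = 3.
y[0] = 2*0 = 0
y[1] = 2*0 + 2*-2 = -4
y[2] = 2*-2 = -4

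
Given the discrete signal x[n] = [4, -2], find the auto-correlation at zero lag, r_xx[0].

The auto-correlation at zero lag r_xx[0] equals the signal energy.
r_xx[0] = sum of x[n]^2 = 4^2 + (-2)^2
= 16 + 4 = 20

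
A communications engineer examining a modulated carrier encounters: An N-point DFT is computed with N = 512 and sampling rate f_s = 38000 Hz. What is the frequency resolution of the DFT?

DFT frequency resolution = f_s / N
= 38000 / 512 = 2375/32 Hz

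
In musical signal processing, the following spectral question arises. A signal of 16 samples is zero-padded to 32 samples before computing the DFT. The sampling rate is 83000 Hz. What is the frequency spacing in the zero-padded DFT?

Original DFT: N = 16, resolution = f_s/N = 83000/16 = 10375/2 Hz
Zero-padded DFT: N = 32, resolution = f_s/N = 83000/32 = 10375/4 Hz
Zero-padding interpolates the spectrum (finer frequency grid)
but does NOT improve the true spectral resolution (ability to resolve close frequencies).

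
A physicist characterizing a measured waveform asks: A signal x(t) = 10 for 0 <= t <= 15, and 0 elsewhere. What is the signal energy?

Energy = integral of |x(t)|^2 dt over the signal duration
= 10^2 * 15 = 100 * 15 = 1500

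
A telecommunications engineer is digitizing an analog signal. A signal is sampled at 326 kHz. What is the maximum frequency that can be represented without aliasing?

The maximum frequency that can be represented without aliasing
is the Nyquist frequency: f_max = f_s / 2 = 326 kHz / 2 = 163 kHz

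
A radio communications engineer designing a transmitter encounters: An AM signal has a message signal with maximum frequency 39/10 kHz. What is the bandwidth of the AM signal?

In AM (double-sideband), the bandwidth is twice the message frequency.
BW = 2 * f_m = 2 * 39/10 kHz = 39/5 kHz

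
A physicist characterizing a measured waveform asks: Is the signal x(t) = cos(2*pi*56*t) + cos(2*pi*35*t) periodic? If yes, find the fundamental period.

f1 = 56 Hz, f2 = 35 Hz
Period T1 = 1/56, T2 = 1/35
Ratio T1/T2 = 35/56, which is rational.
The signal is periodic with fundamental period T = 1/GCD(56,35) = 1/7 s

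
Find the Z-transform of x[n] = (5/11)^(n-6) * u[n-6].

Time-shifting property: if X(z) = Z{x[n]}, then Z{x[n-d]} = z^(-d) * X(z)
X(z) = z/(z - 5/11) for x[n] = (5/11)^n * u[n]
Z{x[n-6]} = z^(-6) * z/(z - 5/11) = z^(-5)/(z - 5/11)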